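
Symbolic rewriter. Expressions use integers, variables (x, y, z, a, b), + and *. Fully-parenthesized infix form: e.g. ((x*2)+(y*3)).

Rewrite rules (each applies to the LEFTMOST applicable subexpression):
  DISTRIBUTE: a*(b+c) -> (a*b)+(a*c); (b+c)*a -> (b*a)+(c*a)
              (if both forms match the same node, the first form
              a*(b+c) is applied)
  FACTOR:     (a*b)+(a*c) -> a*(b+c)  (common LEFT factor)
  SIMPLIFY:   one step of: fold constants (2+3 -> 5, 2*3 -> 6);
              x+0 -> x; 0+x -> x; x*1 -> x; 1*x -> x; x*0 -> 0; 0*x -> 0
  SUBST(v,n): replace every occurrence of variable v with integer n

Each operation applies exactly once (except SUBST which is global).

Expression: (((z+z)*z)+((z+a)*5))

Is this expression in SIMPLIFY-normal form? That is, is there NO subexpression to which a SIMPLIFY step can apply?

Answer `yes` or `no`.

Expression: (((z+z)*z)+((z+a)*5))
Scanning for simplifiable subexpressions (pre-order)...
  at root: (((z+z)*z)+((z+a)*5)) (not simplifiable)
  at L: ((z+z)*z) (not simplifiable)
  at LL: (z+z) (not simplifiable)
  at R: ((z+a)*5) (not simplifiable)
  at RL: (z+a) (not simplifiable)
Result: no simplifiable subexpression found -> normal form.

Answer: yes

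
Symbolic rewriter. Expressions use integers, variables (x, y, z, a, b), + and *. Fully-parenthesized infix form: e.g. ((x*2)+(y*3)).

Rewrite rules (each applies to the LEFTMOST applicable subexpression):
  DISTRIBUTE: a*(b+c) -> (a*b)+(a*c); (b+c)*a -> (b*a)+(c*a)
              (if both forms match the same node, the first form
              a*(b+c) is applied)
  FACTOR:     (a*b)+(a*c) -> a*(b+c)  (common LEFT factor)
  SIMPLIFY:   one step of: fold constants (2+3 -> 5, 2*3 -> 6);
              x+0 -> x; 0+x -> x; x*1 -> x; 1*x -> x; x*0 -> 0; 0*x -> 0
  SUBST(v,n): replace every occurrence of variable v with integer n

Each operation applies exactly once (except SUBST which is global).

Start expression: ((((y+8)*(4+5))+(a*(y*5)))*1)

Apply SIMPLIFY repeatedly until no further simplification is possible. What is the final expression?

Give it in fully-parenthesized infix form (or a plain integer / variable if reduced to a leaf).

Start: ((((y+8)*(4+5))+(a*(y*5)))*1)
Step 1: at root: ((((y+8)*(4+5))+(a*(y*5)))*1) -> (((y+8)*(4+5))+(a*(y*5))); overall: ((((y+8)*(4+5))+(a*(y*5)))*1) -> (((y+8)*(4+5))+(a*(y*5)))
Step 2: at LR: (4+5) -> 9; overall: (((y+8)*(4+5))+(a*(y*5))) -> (((y+8)*9)+(a*(y*5)))
Fixed point: (((y+8)*9)+(a*(y*5)))

Answer: (((y+8)*9)+(a*(y*5)))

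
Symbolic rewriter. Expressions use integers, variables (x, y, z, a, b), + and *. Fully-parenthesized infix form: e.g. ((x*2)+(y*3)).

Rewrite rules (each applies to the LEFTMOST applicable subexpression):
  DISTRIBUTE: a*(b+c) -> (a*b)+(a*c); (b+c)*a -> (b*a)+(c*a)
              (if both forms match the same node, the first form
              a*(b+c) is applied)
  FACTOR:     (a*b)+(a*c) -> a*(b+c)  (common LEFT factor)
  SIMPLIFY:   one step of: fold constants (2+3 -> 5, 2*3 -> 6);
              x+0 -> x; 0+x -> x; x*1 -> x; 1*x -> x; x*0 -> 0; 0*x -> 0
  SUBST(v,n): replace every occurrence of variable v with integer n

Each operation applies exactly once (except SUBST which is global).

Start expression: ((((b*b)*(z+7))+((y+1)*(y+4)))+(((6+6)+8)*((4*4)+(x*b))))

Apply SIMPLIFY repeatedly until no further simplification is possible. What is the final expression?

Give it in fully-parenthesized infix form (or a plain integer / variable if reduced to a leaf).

Answer: ((((b*b)*(z+7))+((y+1)*(y+4)))+(20*(16+(x*b))))

Derivation:
Start: ((((b*b)*(z+7))+((y+1)*(y+4)))+(((6+6)+8)*((4*4)+(x*b))))
Step 1: at RLL: (6+6) -> 12; overall: ((((b*b)*(z+7))+((y+1)*(y+4)))+(((6+6)+8)*((4*4)+(x*b)))) -> ((((b*b)*(z+7))+((y+1)*(y+4)))+((12+8)*((4*4)+(x*b))))
Step 2: at RL: (12+8) -> 20; overall: ((((b*b)*(z+7))+((y+1)*(y+4)))+((12+8)*((4*4)+(x*b)))) -> ((((b*b)*(z+7))+((y+1)*(y+4)))+(20*((4*4)+(x*b))))
Step 3: at RRL: (4*4) -> 16; overall: ((((b*b)*(z+7))+((y+1)*(y+4)))+(20*((4*4)+(x*b)))) -> ((((b*b)*(z+7))+((y+1)*(y+4)))+(20*(16+(x*b))))
Fixed point: ((((b*b)*(z+7))+((y+1)*(y+4)))+(20*(16+(x*b))))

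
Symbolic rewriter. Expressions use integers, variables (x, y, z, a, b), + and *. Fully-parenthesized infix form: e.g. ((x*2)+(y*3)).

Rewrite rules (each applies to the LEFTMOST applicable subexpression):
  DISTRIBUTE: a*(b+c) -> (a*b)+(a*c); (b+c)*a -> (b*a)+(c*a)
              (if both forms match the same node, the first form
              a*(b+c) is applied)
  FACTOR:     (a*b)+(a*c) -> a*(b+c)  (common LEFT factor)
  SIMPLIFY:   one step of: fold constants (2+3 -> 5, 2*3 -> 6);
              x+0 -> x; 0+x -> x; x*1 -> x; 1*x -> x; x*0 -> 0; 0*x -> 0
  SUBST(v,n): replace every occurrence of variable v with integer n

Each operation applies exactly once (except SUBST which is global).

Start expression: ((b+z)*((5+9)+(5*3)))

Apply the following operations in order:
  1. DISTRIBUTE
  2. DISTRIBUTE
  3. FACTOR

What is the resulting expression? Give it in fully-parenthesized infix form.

Answer: (((b+z)*(5+9))+((b+z)*(5*3)))

Derivation:
Start: ((b+z)*((5+9)+(5*3)))
Apply DISTRIBUTE at root (target: ((b+z)*((5+9)+(5*3)))): ((b+z)*((5+9)+(5*3))) -> (((b+z)*(5+9))+((b+z)*(5*3)))
Apply DISTRIBUTE at L (target: ((b+z)*(5+9))): (((b+z)*(5+9))+((b+z)*(5*3))) -> ((((b+z)*5)+((b+z)*9))+((b+z)*(5*3)))
Apply FACTOR at L (target: (((b+z)*5)+((b+z)*9))): ((((b+z)*5)+((b+z)*9))+((b+z)*(5*3))) -> (((b+z)*(5+9))+((b+z)*(5*3)))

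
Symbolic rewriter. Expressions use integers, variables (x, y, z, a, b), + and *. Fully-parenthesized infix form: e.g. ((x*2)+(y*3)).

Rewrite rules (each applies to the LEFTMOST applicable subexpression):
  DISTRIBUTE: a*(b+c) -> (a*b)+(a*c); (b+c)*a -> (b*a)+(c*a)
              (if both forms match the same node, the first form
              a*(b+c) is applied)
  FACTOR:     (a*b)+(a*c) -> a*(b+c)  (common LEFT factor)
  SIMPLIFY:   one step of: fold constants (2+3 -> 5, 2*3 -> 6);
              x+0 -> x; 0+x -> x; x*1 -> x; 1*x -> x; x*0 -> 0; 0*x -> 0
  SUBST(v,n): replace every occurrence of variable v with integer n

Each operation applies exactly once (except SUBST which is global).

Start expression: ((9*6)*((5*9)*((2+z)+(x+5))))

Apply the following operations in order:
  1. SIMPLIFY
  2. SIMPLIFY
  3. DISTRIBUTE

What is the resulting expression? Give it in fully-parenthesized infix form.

Start: ((9*6)*((5*9)*((2+z)+(x+5))))
Apply SIMPLIFY at L (target: (9*6)): ((9*6)*((5*9)*((2+z)+(x+5)))) -> (54*((5*9)*((2+z)+(x+5))))
Apply SIMPLIFY at RL (target: (5*9)): (54*((5*9)*((2+z)+(x+5)))) -> (54*(45*((2+z)+(x+5))))
Apply DISTRIBUTE at R (target: (45*((2+z)+(x+5)))): (54*(45*((2+z)+(x+5)))) -> (54*((45*(2+z))+(45*(x+5))))

Answer: (54*((45*(2+z))+(45*(x+5))))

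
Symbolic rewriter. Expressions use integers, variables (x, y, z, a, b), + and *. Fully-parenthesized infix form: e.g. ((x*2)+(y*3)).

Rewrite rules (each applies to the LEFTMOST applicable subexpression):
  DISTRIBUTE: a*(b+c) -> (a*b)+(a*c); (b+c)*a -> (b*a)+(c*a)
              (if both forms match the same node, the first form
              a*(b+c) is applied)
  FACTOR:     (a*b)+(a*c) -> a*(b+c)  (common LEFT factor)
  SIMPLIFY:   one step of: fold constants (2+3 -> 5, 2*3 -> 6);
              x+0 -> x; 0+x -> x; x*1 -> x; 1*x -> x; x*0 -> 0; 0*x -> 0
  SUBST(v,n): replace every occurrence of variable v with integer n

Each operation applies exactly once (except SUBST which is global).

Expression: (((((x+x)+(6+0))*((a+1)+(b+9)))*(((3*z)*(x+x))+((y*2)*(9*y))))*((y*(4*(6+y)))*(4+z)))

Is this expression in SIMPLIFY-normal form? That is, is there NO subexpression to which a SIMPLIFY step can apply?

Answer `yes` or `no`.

Expression: (((((x+x)+(6+0))*((a+1)+(b+9)))*(((3*z)*(x+x))+((y*2)*(9*y))))*((y*(4*(6+y)))*(4+z)))
Scanning for simplifiable subexpressions (pre-order)...
  at root: (((((x+x)+(6+0))*((a+1)+(b+9)))*(((3*z)*(x+x))+((y*2)*(9*y))))*((y*(4*(6+y)))*(4+z))) (not simplifiable)
  at L: ((((x+x)+(6+0))*((a+1)+(b+9)))*(((3*z)*(x+x))+((y*2)*(9*y)))) (not simplifiable)
  at LL: (((x+x)+(6+0))*((a+1)+(b+9))) (not simplifiable)
  at LLL: ((x+x)+(6+0)) (not simplifiable)
  at LLLL: (x+x) (not simplifiable)
  at LLLR: (6+0) (SIMPLIFIABLE)
  at LLR: ((a+1)+(b+9)) (not simplifiable)
  at LLRL: (a+1) (not simplifiable)
  at LLRR: (b+9) (not simplifiable)
  at LR: (((3*z)*(x+x))+((y*2)*(9*y))) (not simplifiable)
  at LRL: ((3*z)*(x+x)) (not simplifiable)
  at LRLL: (3*z) (not simplifiable)
  at LRLR: (x+x) (not simplifiable)
  at LRR: ((y*2)*(9*y)) (not simplifiable)
  at LRRL: (y*2) (not simplifiable)
  at LRRR: (9*y) (not simplifiable)
  at R: ((y*(4*(6+y)))*(4+z)) (not simplifiable)
  at RL: (y*(4*(6+y))) (not simplifiable)
  at RLR: (4*(6+y)) (not simplifiable)
  at RLRR: (6+y) (not simplifiable)
  at RR: (4+z) (not simplifiable)
Found simplifiable subexpr at path LLLR: (6+0)
One SIMPLIFY step would give: (((((x+x)+6)*((a+1)+(b+9)))*(((3*z)*(x+x))+((y*2)*(9*y))))*((y*(4*(6+y)))*(4+z)))
-> NOT in normal form.

Answer: no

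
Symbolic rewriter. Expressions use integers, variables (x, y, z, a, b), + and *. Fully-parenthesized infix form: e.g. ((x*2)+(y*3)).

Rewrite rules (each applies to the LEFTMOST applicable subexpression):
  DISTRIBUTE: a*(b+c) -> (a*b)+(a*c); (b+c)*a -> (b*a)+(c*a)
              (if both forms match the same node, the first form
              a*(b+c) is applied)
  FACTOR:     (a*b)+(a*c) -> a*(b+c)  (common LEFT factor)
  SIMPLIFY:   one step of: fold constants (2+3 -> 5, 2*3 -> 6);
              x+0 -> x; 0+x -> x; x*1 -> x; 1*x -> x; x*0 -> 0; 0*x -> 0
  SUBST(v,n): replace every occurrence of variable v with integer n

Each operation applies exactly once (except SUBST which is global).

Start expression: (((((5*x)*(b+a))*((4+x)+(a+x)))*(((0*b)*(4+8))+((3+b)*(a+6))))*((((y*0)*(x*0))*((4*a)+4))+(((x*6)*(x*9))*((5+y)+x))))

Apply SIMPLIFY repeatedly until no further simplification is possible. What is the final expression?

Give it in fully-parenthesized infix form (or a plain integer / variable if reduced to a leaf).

Answer: (((((5*x)*(b+a))*((4+x)+(a+x)))*((3+b)*(a+6)))*(((x*6)*(x*9))*((5+y)+x)))

Derivation:
Start: (((((5*x)*(b+a))*((4+x)+(a+x)))*(((0*b)*(4+8))+((3+b)*(a+6))))*((((y*0)*(x*0))*((4*a)+4))+(((x*6)*(x*9))*((5+y)+x))))
Step 1: at LRLL: (0*b) -> 0; overall: (((((5*x)*(b+a))*((4+x)+(a+x)))*(((0*b)*(4+8))+((3+b)*(a+6))))*((((y*0)*(x*0))*((4*a)+4))+(((x*6)*(x*9))*((5+y)+x)))) -> (((((5*x)*(b+a))*((4+x)+(a+x)))*((0*(4+8))+((3+b)*(a+6))))*((((y*0)*(x*0))*((4*a)+4))+(((x*6)*(x*9))*((5+y)+x))))
Step 2: at LRL: (0*(4+8)) -> 0; overall: (((((5*x)*(b+a))*((4+x)+(a+x)))*((0*(4+8))+((3+b)*(a+6))))*((((y*0)*(x*0))*((4*a)+4))+(((x*6)*(x*9))*((5+y)+x)))) -> (((((5*x)*(b+a))*((4+x)+(a+x)))*(0+((3+b)*(a+6))))*((((y*0)*(x*0))*((4*a)+4))+(((x*6)*(x*9))*((5+y)+x))))
Step 3: at LR: (0+((3+b)*(a+6))) -> ((3+b)*(a+6)); overall: (((((5*x)*(b+a))*((4+x)+(a+x)))*(0+((3+b)*(a+6))))*((((y*0)*(x*0))*((4*a)+4))+(((x*6)*(x*9))*((5+y)+x)))) -> (((((5*x)*(b+a))*((4+x)+(a+x)))*((3+b)*(a+6)))*((((y*0)*(x*0))*((4*a)+4))+(((x*6)*(x*9))*((5+y)+x))))
Step 4: at RLLL: (y*0) -> 0; overall: (((((5*x)*(b+a))*((4+x)+(a+x)))*((3+b)*(a+6)))*((((y*0)*(x*0))*((4*a)+4))+(((x*6)*(x*9))*((5+y)+x)))) -> (((((5*x)*(b+a))*((4+x)+(a+x)))*((3+b)*(a+6)))*(((0*(x*0))*((4*a)+4))+(((x*6)*(x*9))*((5+y)+x))))
Step 5: at RLL: (0*(x*0)) -> 0; overall: (((((5*x)*(b+a))*((4+x)+(a+x)))*((3+b)*(a+6)))*(((0*(x*0))*((4*a)+4))+(((x*6)*(x*9))*((5+y)+x)))) -> (((((5*x)*(b+a))*((4+x)+(a+x)))*((3+b)*(a+6)))*((0*((4*a)+4))+(((x*6)*(x*9))*((5+y)+x))))
Step 6: at RL: (0*((4*a)+4)) -> 0; overall: (((((5*x)*(b+a))*((4+x)+(a+x)))*((3+b)*(a+6)))*((0*((4*a)+4))+(((x*6)*(x*9))*((5+y)+x)))) -> (((((5*x)*(b+a))*((4+x)+(a+x)))*((3+b)*(a+6)))*(0+(((x*6)*(x*9))*((5+y)+x))))
Step 7: at R: (0+(((x*6)*(x*9))*((5+y)+x))) -> (((x*6)*(x*9))*((5+y)+x)); overall: (((((5*x)*(b+a))*((4+x)+(a+x)))*((3+b)*(a+6)))*(0+(((x*6)*(x*9))*((5+y)+x)))) -> (((((5*x)*(b+a))*((4+x)+(a+x)))*((3+b)*(a+6)))*(((x*6)*(x*9))*((5+y)+x)))
Fixed point: (((((5*x)*(b+a))*((4+x)+(a+x)))*((3+b)*(a+6)))*(((x*6)*(x*9))*((5+y)+x)))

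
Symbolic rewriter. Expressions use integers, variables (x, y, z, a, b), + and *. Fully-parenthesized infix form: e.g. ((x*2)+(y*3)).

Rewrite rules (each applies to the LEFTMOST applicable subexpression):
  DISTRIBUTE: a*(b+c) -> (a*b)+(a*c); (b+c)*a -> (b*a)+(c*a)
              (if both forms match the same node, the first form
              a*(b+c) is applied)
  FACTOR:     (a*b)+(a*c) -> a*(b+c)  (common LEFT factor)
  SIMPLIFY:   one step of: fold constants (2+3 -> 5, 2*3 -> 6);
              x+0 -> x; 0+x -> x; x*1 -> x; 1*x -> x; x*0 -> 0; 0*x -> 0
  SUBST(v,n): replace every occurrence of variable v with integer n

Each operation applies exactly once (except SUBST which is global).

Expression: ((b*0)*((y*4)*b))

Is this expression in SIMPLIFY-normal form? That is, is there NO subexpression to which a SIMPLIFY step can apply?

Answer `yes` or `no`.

Answer: no

Derivation:
Expression: ((b*0)*((y*4)*b))
Scanning for simplifiable subexpressions (pre-order)...
  at root: ((b*0)*((y*4)*b)) (not simplifiable)
  at L: (b*0) (SIMPLIFIABLE)
  at R: ((y*4)*b) (not simplifiable)
  at RL: (y*4) (not simplifiable)
Found simplifiable subexpr at path L: (b*0)
One SIMPLIFY step would give: (0*((y*4)*b))
-> NOT in normal form.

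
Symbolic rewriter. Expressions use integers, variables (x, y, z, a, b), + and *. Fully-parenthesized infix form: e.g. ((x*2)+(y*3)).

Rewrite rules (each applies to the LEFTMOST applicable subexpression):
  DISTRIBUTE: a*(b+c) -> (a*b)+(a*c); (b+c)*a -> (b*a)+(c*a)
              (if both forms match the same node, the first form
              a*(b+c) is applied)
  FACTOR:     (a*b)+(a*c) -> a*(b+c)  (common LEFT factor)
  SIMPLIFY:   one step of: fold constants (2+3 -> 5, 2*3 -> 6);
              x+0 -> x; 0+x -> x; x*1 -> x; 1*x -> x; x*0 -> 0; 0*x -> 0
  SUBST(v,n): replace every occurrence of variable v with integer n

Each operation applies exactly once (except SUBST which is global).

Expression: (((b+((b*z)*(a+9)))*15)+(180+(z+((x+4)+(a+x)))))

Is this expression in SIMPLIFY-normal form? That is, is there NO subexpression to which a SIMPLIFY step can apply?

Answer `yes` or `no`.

Answer: yes

Derivation:
Expression: (((b+((b*z)*(a+9)))*15)+(180+(z+((x+4)+(a+x)))))
Scanning for simplifiable subexpressions (pre-order)...
  at root: (((b+((b*z)*(a+9)))*15)+(180+(z+((x+4)+(a+x))))) (not simplifiable)
  at L: ((b+((b*z)*(a+9)))*15) (not simplifiable)
  at LL: (b+((b*z)*(a+9))) (not simplifiable)
  at LLR: ((b*z)*(a+9)) (not simplifiable)
  at LLRL: (b*z) (not simplifiable)
  at LLRR: (a+9) (not simplifiable)
  at R: (180+(z+((x+4)+(a+x)))) (not simplifiable)
  at RR: (z+((x+4)+(a+x))) (not simplifiable)
  at RRR: ((x+4)+(a+x)) (not simplifiable)
  at RRRL: (x+4) (not simplifiable)
  at RRRR: (a+x) (not simplifiable)
Result: no simplifiable subexpression found -> normal form.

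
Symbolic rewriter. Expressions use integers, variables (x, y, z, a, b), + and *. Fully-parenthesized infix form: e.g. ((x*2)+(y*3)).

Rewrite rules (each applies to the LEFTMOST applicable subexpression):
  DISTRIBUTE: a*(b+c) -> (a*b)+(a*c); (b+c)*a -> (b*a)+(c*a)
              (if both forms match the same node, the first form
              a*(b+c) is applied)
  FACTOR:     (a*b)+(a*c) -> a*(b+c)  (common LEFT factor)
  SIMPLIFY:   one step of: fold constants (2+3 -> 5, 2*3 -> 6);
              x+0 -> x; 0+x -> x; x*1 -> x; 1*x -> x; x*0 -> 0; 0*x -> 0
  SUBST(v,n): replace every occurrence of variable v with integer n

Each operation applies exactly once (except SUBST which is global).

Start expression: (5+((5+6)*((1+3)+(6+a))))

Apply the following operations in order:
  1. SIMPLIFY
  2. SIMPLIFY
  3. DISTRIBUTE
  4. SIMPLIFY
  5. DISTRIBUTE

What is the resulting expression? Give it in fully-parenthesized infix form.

Answer: (5+(44+((11*6)+(11*a))))

Derivation:
Start: (5+((5+6)*((1+3)+(6+a))))
Apply SIMPLIFY at RL (target: (5+6)): (5+((5+6)*((1+3)+(6+a)))) -> (5+(11*((1+3)+(6+a))))
Apply SIMPLIFY at RRL (target: (1+3)): (5+(11*((1+3)+(6+a)))) -> (5+(11*(4+(6+a))))
Apply DISTRIBUTE at R (target: (11*(4+(6+a)))): (5+(11*(4+(6+a)))) -> (5+((11*4)+(11*(6+a))))
Apply SIMPLIFY at RL (target: (11*4)): (5+((11*4)+(11*(6+a)))) -> (5+(44+(11*(6+a))))
Apply DISTRIBUTE at RR (target: (11*(6+a))): (5+(44+(11*(6+a)))) -> (5+(44+((11*6)+(11*a))))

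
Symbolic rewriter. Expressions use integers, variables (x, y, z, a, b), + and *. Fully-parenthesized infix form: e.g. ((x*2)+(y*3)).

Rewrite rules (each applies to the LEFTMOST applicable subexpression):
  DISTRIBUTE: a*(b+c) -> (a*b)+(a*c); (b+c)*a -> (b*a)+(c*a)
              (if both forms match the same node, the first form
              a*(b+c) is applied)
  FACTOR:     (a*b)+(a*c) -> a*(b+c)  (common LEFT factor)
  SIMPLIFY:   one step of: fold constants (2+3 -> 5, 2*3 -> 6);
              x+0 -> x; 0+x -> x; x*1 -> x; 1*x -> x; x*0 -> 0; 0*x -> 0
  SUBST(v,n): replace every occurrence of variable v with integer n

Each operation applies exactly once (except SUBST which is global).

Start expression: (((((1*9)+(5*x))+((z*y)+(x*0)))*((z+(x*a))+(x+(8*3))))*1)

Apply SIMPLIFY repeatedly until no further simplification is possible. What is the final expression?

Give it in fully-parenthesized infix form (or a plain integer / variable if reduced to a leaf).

Start: (((((1*9)+(5*x))+((z*y)+(x*0)))*((z+(x*a))+(x+(8*3))))*1)
Step 1: at root: (((((1*9)+(5*x))+((z*y)+(x*0)))*((z+(x*a))+(x+(8*3))))*1) -> ((((1*9)+(5*x))+((z*y)+(x*0)))*((z+(x*a))+(x+(8*3)))); overall: (((((1*9)+(5*x))+((z*y)+(x*0)))*((z+(x*a))+(x+(8*3))))*1) -> ((((1*9)+(5*x))+((z*y)+(x*0)))*((z+(x*a))+(x+(8*3))))
Step 2: at LLL: (1*9) -> 9; overall: ((((1*9)+(5*x))+((z*y)+(x*0)))*((z+(x*a))+(x+(8*3)))) -> (((9+(5*x))+((z*y)+(x*0)))*((z+(x*a))+(x+(8*3))))
Step 3: at LRR: (x*0) -> 0; overall: (((9+(5*x))+((z*y)+(x*0)))*((z+(x*a))+(x+(8*3)))) -> (((9+(5*x))+((z*y)+0))*((z+(x*a))+(x+(8*3))))
Step 4: at LR: ((z*y)+0) -> (z*y); overall: (((9+(5*x))+((z*y)+0))*((z+(x*a))+(x+(8*3)))) -> (((9+(5*x))+(z*y))*((z+(x*a))+(x+(8*3))))
Step 5: at RRR: (8*3) -> 24; overall: (((9+(5*x))+(z*y))*((z+(x*a))+(x+(8*3)))) -> (((9+(5*x))+(z*y))*((z+(x*a))+(x+24)))
Fixed point: (((9+(5*x))+(z*y))*((z+(x*a))+(x+24)))

Answer: (((9+(5*x))+(z*y))*((z+(x*a))+(x+24)))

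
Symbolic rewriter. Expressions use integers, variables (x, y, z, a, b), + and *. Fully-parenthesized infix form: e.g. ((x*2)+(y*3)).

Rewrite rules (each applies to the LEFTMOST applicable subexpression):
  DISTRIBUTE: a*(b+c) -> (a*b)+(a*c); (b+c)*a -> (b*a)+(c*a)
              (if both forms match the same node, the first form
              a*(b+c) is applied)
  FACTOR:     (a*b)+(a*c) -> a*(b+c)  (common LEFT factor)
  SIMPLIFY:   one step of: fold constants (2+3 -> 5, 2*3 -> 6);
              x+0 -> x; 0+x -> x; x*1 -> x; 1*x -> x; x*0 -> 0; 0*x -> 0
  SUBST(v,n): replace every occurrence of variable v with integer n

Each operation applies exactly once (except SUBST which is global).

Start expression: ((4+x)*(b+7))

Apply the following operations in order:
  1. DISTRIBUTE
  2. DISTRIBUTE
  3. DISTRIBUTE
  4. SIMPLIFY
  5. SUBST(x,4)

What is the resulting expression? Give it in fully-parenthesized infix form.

Answer: (((4*b)+(4*b))+(28+(4*7)))

Derivation:
Start: ((4+x)*(b+7))
Apply DISTRIBUTE at root (target: ((4+x)*(b+7))): ((4+x)*(b+7)) -> (((4+x)*b)+((4+x)*7))
Apply DISTRIBUTE at L (target: ((4+x)*b)): (((4+x)*b)+((4+x)*7)) -> (((4*b)+(x*b))+((4+x)*7))
Apply DISTRIBUTE at R (target: ((4+x)*7)): (((4*b)+(x*b))+((4+x)*7)) -> (((4*b)+(x*b))+((4*7)+(x*7)))
Apply SIMPLIFY at RL (target: (4*7)): (((4*b)+(x*b))+((4*7)+(x*7))) -> (((4*b)+(x*b))+(28+(x*7)))
Apply SUBST(x,4): (((4*b)+(x*b))+(28+(x*7))) -> (((4*b)+(4*b))+(28+(4*7)))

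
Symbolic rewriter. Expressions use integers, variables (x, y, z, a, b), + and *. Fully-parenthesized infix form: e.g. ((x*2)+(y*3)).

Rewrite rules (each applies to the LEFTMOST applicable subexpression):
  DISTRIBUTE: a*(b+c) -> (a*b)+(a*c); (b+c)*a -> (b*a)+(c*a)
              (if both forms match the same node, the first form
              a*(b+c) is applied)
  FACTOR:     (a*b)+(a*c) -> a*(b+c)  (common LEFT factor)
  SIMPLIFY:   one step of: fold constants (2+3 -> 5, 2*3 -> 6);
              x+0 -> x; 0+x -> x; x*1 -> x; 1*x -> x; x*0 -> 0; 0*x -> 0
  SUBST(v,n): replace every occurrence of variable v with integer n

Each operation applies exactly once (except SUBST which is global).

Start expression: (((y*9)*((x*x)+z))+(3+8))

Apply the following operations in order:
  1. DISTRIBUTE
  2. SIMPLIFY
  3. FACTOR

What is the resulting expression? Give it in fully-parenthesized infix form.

Start: (((y*9)*((x*x)+z))+(3+8))
Apply DISTRIBUTE at L (target: ((y*9)*((x*x)+z))): (((y*9)*((x*x)+z))+(3+8)) -> ((((y*9)*(x*x))+((y*9)*z))+(3+8))
Apply SIMPLIFY at R (target: (3+8)): ((((y*9)*(x*x))+((y*9)*z))+(3+8)) -> ((((y*9)*(x*x))+((y*9)*z))+11)
Apply FACTOR at L (target: (((y*9)*(x*x))+((y*9)*z))): ((((y*9)*(x*x))+((y*9)*z))+11) -> (((y*9)*((x*x)+z))+11)

Answer: (((y*9)*((x*x)+z))+11)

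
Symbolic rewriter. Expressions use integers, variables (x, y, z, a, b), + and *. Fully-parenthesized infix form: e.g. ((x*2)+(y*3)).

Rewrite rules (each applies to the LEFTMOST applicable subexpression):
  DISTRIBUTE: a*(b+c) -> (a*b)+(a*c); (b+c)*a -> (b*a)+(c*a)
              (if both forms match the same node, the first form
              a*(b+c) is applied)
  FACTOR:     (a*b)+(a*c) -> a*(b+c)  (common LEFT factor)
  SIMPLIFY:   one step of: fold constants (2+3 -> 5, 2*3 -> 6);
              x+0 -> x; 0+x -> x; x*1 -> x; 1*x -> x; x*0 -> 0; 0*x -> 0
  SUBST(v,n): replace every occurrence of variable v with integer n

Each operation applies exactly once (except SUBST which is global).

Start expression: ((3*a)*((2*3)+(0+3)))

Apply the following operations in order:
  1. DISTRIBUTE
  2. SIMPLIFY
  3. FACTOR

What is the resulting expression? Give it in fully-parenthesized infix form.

Start: ((3*a)*((2*3)+(0+3)))
Apply DISTRIBUTE at root (target: ((3*a)*((2*3)+(0+3)))): ((3*a)*((2*3)+(0+3))) -> (((3*a)*(2*3))+((3*a)*(0+3)))
Apply SIMPLIFY at LR (target: (2*3)): (((3*a)*(2*3))+((3*a)*(0+3))) -> (((3*a)*6)+((3*a)*(0+3)))
Apply FACTOR at root (target: (((3*a)*6)+((3*a)*(0+3)))): (((3*a)*6)+((3*a)*(0+3))) -> ((3*a)*(6+(0+3)))

Answer: ((3*a)*(6+(0+3)))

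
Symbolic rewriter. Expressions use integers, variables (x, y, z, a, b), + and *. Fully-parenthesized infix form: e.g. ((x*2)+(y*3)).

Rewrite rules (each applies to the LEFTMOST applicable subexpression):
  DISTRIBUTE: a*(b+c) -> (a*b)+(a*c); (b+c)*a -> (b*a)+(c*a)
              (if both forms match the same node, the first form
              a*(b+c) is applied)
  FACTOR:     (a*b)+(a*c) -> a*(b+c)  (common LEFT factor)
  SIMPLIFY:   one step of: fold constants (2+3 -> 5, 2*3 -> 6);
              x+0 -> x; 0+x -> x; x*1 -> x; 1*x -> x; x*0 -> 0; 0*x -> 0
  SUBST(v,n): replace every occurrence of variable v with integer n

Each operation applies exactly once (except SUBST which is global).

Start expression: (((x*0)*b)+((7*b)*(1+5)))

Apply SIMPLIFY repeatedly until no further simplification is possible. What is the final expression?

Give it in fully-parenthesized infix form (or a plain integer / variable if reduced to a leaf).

Start: (((x*0)*b)+((7*b)*(1+5)))
Step 1: at LL: (x*0) -> 0; overall: (((x*0)*b)+((7*b)*(1+5))) -> ((0*b)+((7*b)*(1+5)))
Step 2: at L: (0*b) -> 0; overall: ((0*b)+((7*b)*(1+5))) -> (0+((7*b)*(1+5)))
Step 3: at root: (0+((7*b)*(1+5))) -> ((7*b)*(1+5)); overall: (0+((7*b)*(1+5))) -> ((7*b)*(1+5))
Step 4: at R: (1+5) -> 6; overall: ((7*b)*(1+5)) -> ((7*b)*6)
Fixed point: ((7*b)*6)

Answer: ((7*b)*6)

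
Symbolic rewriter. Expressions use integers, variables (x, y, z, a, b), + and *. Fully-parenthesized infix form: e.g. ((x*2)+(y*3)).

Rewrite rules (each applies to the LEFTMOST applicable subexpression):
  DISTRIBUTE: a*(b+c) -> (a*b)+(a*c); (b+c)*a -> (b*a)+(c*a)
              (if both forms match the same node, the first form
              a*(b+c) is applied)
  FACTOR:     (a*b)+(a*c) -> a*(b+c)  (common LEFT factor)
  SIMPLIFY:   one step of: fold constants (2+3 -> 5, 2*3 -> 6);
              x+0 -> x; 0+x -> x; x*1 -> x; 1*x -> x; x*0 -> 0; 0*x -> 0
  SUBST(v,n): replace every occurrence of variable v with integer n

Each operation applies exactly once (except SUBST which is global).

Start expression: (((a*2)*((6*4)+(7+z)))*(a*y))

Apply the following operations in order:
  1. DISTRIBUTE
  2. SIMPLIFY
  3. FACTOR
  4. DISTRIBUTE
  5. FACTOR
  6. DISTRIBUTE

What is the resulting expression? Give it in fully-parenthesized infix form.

Answer: ((((a*2)*24)+((a*2)*(7+z)))*(a*y))

Derivation:
Start: (((a*2)*((6*4)+(7+z)))*(a*y))
Apply DISTRIBUTE at L (target: ((a*2)*((6*4)+(7+z)))): (((a*2)*((6*4)+(7+z)))*(a*y)) -> ((((a*2)*(6*4))+((a*2)*(7+z)))*(a*y))
Apply SIMPLIFY at LLR (target: (6*4)): ((((a*2)*(6*4))+((a*2)*(7+z)))*(a*y)) -> ((((a*2)*24)+((a*2)*(7+z)))*(a*y))
Apply FACTOR at L (target: (((a*2)*24)+((a*2)*(7+z)))): ((((a*2)*24)+((a*2)*(7+z)))*(a*y)) -> (((a*2)*(24+(7+z)))*(a*y))
Apply DISTRIBUTE at L (target: ((a*2)*(24+(7+z)))): (((a*2)*(24+(7+z)))*(a*y)) -> ((((a*2)*24)+((a*2)*(7+z)))*(a*y))
Apply FACTOR at L (target: (((a*2)*24)+((a*2)*(7+z)))): ((((a*2)*24)+((a*2)*(7+z)))*(a*y)) -> (((a*2)*(24+(7+z)))*(a*y))
Apply DISTRIBUTE at L (target: ((a*2)*(24+(7+z)))): (((a*2)*(24+(7+z)))*(a*y)) -> ((((a*2)*24)+((a*2)*(7+z)))*(a*y))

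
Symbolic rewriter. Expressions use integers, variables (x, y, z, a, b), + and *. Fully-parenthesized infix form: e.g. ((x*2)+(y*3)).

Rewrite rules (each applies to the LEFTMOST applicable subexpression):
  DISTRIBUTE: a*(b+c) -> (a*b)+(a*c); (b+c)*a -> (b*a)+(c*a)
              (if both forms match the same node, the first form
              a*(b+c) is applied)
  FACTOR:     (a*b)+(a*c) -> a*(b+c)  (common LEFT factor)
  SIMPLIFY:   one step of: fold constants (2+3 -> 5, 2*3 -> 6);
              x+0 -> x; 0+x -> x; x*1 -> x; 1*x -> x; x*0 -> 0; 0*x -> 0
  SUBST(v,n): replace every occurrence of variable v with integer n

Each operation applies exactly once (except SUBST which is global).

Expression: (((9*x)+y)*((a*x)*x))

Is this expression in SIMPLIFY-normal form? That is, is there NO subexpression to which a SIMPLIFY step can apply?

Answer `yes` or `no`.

Answer: yes

Derivation:
Expression: (((9*x)+y)*((a*x)*x))
Scanning for simplifiable subexpressions (pre-order)...
  at root: (((9*x)+y)*((a*x)*x)) (not simplifiable)
  at L: ((9*x)+y) (not simplifiable)
  at LL: (9*x) (not simplifiable)
  at R: ((a*x)*x) (not simplifiable)
  at RL: (a*x) (not simplifiable)
Result: no simplifiable subexpression found -> normal form.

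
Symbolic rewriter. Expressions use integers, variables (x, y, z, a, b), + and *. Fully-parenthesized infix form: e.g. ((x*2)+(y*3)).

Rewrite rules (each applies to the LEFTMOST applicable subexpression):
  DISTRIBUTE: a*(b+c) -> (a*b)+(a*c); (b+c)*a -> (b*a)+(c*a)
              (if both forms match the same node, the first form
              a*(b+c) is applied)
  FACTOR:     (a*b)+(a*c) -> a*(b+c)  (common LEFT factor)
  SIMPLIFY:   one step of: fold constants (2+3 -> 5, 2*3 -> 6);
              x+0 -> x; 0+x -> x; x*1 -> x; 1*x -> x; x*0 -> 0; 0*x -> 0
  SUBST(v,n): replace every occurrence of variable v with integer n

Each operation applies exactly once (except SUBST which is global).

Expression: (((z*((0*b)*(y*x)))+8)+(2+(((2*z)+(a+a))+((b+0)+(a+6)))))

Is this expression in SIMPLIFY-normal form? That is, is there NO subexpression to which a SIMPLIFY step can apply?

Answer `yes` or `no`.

Expression: (((z*((0*b)*(y*x)))+8)+(2+(((2*z)+(a+a))+((b+0)+(a+6)))))
Scanning for simplifiable subexpressions (pre-order)...
  at root: (((z*((0*b)*(y*x)))+8)+(2+(((2*z)+(a+a))+((b+0)+(a+6))))) (not simplifiable)
  at L: ((z*((0*b)*(y*x)))+8) (not simplifiable)
  at LL: (z*((0*b)*(y*x))) (not simplifiable)
  at LLR: ((0*b)*(y*x)) (not simplifiable)
  at LLRL: (0*b) (SIMPLIFIABLE)
  at LLRR: (y*x) (not simplifiable)
  at R: (2+(((2*z)+(a+a))+((b+0)+(a+6)))) (not simplifiable)
  at RR: (((2*z)+(a+a))+((b+0)+(a+6))) (not simplifiable)
  at RRL: ((2*z)+(a+a)) (not simplifiable)
  at RRLL: (2*z) (not simplifiable)
  at RRLR: (a+a) (not simplifiable)
  at RRR: ((b+0)+(a+6)) (not simplifiable)
  at RRRL: (b+0) (SIMPLIFIABLE)
  at RRRR: (a+6) (not simplifiable)
Found simplifiable subexpr at path LLRL: (0*b)
One SIMPLIFY step would give: (((z*(0*(y*x)))+8)+(2+(((2*z)+(a+a))+((b+0)+(a+6)))))
-> NOT in normal form.

Answer: no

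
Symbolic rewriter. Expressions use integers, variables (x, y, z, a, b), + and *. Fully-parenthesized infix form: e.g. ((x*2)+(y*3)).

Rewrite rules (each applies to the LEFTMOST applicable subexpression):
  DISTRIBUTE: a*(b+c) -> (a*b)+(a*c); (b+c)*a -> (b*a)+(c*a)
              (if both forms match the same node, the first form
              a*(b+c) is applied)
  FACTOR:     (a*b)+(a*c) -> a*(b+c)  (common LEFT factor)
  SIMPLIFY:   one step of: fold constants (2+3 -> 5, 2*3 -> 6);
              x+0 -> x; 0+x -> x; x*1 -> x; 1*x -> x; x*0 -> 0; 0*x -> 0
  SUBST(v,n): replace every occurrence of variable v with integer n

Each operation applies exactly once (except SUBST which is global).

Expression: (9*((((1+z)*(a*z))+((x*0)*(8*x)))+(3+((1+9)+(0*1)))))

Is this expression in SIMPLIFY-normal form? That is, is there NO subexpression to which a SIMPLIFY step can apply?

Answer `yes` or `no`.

Answer: no

Derivation:
Expression: (9*((((1+z)*(a*z))+((x*0)*(8*x)))+(3+((1+9)+(0*1)))))
Scanning for simplifiable subexpressions (pre-order)...
  at root: (9*((((1+z)*(a*z))+((x*0)*(8*x)))+(3+((1+9)+(0*1))))) (not simplifiable)
  at R: ((((1+z)*(a*z))+((x*0)*(8*x)))+(3+((1+9)+(0*1)))) (not simplifiable)
  at RL: (((1+z)*(a*z))+((x*0)*(8*x))) (not simplifiable)
  at RLL: ((1+z)*(a*z)) (not simplifiable)
  at RLLL: (1+z) (not simplifiable)
  at RLLR: (a*z) (not simplifiable)
  at RLR: ((x*0)*(8*x)) (not simplifiable)
  at RLRL: (x*0) (SIMPLIFIABLE)
  at RLRR: (8*x) (not simplifiable)
  at RR: (3+((1+9)+(0*1))) (not simplifiable)
  at RRR: ((1+9)+(0*1)) (not simplifiable)
  at RRRL: (1+9) (SIMPLIFIABLE)
  at RRRR: (0*1) (SIMPLIFIABLE)
Found simplifiable subexpr at path RLRL: (x*0)
One SIMPLIFY step would give: (9*((((1+z)*(a*z))+(0*(8*x)))+(3+((1+9)+(0*1)))))
-> NOT in normal form.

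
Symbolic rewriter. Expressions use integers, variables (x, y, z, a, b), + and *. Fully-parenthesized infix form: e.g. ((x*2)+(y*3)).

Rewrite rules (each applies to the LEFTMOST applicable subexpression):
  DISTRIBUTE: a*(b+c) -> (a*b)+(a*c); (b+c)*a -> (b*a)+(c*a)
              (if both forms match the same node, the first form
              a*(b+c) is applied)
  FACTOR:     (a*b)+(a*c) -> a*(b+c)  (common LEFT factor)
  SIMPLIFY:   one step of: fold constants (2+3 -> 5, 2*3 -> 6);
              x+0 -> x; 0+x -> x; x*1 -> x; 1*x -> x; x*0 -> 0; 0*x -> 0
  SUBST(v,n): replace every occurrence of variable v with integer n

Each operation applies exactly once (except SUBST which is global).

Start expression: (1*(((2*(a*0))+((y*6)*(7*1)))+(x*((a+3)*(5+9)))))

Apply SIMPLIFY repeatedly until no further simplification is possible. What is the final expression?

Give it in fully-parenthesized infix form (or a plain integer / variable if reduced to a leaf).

Answer: (((y*6)*7)+(x*((a+3)*14)))

Derivation:
Start: (1*(((2*(a*0))+((y*6)*(7*1)))+(x*((a+3)*(5+9)))))
Step 1: at root: (1*(((2*(a*0))+((y*6)*(7*1)))+(x*((a+3)*(5+9))))) -> (((2*(a*0))+((y*6)*(7*1)))+(x*((a+3)*(5+9)))); overall: (1*(((2*(a*0))+((y*6)*(7*1)))+(x*((a+3)*(5+9))))) -> (((2*(a*0))+((y*6)*(7*1)))+(x*((a+3)*(5+9))))
Step 2: at LLR: (a*0) -> 0; overall: (((2*(a*0))+((y*6)*(7*1)))+(x*((a+3)*(5+9)))) -> (((2*0)+((y*6)*(7*1)))+(x*((a+3)*(5+9))))
Step 3: at LL: (2*0) -> 0; overall: (((2*0)+((y*6)*(7*1)))+(x*((a+3)*(5+9)))) -> ((0+((y*6)*(7*1)))+(x*((a+3)*(5+9))))
Step 4: at L: (0+((y*6)*(7*1))) -> ((y*6)*(7*1)); overall: ((0+((y*6)*(7*1)))+(x*((a+3)*(5+9)))) -> (((y*6)*(7*1))+(x*((a+3)*(5+9))))
Step 5: at LR: (7*1) -> 7; overall: (((y*6)*(7*1))+(x*((a+3)*(5+9)))) -> (((y*6)*7)+(x*((a+3)*(5+9))))
Step 6: at RRR: (5+9) -> 14; overall: (((y*6)*7)+(x*((a+3)*(5+9)))) -> (((y*6)*7)+(x*((a+3)*14)))
Fixed point: (((y*6)*7)+(x*((a+3)*14)))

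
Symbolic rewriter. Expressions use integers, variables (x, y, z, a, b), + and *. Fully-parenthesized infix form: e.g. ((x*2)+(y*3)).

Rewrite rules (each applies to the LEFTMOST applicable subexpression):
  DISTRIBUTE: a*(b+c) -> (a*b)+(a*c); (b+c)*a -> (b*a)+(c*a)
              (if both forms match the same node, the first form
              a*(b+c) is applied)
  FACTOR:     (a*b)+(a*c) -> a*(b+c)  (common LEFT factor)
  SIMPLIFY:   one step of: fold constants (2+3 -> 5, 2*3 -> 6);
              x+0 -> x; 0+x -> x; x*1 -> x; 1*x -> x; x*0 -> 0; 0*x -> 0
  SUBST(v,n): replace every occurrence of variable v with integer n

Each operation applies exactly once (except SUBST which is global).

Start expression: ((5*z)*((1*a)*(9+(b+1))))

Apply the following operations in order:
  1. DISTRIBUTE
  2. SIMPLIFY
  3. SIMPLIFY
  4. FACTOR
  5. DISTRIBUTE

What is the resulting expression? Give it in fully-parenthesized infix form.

Start: ((5*z)*((1*a)*(9+(b+1))))
Apply DISTRIBUTE at R (target: ((1*a)*(9+(b+1)))): ((5*z)*((1*a)*(9+(b+1)))) -> ((5*z)*(((1*a)*9)+((1*a)*(b+1))))
Apply SIMPLIFY at RLL (target: (1*a)): ((5*z)*(((1*a)*9)+((1*a)*(b+1)))) -> ((5*z)*((a*9)+((1*a)*(b+1))))
Apply SIMPLIFY at RRL (target: (1*a)): ((5*z)*((a*9)+((1*a)*(b+1)))) -> ((5*z)*((a*9)+(a*(b+1))))
Apply FACTOR at R (target: ((a*9)+(a*(b+1)))): ((5*z)*((a*9)+(a*(b+1)))) -> ((5*z)*(a*(9+(b+1))))
Apply DISTRIBUTE at R (target: (a*(9+(b+1)))): ((5*z)*(a*(9+(b+1)))) -> ((5*z)*((a*9)+(a*(b+1))))

Answer: ((5*z)*((a*9)+(a*(b+1))))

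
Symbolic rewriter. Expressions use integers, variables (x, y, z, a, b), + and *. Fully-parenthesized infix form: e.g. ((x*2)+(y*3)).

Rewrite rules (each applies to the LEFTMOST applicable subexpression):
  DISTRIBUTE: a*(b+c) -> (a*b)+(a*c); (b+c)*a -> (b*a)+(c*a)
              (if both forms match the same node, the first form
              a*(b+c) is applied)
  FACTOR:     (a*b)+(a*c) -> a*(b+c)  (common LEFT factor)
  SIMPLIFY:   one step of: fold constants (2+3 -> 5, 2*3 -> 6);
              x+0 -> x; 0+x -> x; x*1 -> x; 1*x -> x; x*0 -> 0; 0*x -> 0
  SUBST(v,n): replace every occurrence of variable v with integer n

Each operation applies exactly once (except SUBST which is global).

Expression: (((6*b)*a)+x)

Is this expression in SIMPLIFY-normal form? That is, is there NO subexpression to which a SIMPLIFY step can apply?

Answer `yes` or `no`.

Answer: yes

Derivation:
Expression: (((6*b)*a)+x)
Scanning for simplifiable subexpressions (pre-order)...
  at root: (((6*b)*a)+x) (not simplifiable)
  at L: ((6*b)*a) (not simplifiable)
  at LL: (6*b) (not simplifiable)
Result: no simplifiable subexpression found -> normal form.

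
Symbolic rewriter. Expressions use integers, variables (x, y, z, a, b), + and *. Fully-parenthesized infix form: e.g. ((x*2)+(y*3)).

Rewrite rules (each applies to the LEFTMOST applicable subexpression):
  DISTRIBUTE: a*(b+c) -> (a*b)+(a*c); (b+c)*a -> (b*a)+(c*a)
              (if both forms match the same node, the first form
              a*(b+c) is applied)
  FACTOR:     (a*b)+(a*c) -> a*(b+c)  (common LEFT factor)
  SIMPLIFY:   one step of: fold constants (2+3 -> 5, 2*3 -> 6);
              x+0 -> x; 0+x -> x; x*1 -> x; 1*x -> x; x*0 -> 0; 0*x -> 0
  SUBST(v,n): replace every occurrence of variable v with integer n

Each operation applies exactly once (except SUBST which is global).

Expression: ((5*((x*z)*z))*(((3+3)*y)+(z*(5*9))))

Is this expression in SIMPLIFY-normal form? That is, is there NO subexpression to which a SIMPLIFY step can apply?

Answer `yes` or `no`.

Answer: no

Derivation:
Expression: ((5*((x*z)*z))*(((3+3)*y)+(z*(5*9))))
Scanning for simplifiable subexpressions (pre-order)...
  at root: ((5*((x*z)*z))*(((3+3)*y)+(z*(5*9)))) (not simplifiable)
  at L: (5*((x*z)*z)) (not simplifiable)
  at LR: ((x*z)*z) (not simplifiable)
  at LRL: (x*z) (not simplifiable)
  at R: (((3+3)*y)+(z*(5*9))) (not simplifiable)
  at RL: ((3+3)*y) (not simplifiable)
  at RLL: (3+3) (SIMPLIFIABLE)
  at RR: (z*(5*9)) (not simplifiable)
  at RRR: (5*9) (SIMPLIFIABLE)
Found simplifiable subexpr at path RLL: (3+3)
One SIMPLIFY step would give: ((5*((x*z)*z))*((6*y)+(z*(5*9))))
-> NOT in normal form.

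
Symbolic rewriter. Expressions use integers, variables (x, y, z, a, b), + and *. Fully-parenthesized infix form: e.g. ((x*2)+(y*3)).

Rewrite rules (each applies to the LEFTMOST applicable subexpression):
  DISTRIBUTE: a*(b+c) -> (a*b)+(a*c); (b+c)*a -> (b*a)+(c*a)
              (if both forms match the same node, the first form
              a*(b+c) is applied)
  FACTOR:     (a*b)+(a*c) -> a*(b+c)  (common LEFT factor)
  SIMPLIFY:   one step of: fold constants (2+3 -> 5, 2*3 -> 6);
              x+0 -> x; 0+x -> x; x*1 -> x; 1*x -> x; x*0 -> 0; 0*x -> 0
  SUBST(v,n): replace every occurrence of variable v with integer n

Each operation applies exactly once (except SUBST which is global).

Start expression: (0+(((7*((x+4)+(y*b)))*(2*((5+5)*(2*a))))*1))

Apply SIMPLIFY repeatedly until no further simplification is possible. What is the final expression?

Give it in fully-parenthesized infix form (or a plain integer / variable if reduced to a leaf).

Start: (0+(((7*((x+4)+(y*b)))*(2*((5+5)*(2*a))))*1))
Step 1: at root: (0+(((7*((x+4)+(y*b)))*(2*((5+5)*(2*a))))*1)) -> (((7*((x+4)+(y*b)))*(2*((5+5)*(2*a))))*1); overall: (0+(((7*((x+4)+(y*b)))*(2*((5+5)*(2*a))))*1)) -> (((7*((x+4)+(y*b)))*(2*((5+5)*(2*a))))*1)
Step 2: at root: (((7*((x+4)+(y*b)))*(2*((5+5)*(2*a))))*1) -> ((7*((x+4)+(y*b)))*(2*((5+5)*(2*a)))); overall: (((7*((x+4)+(y*b)))*(2*((5+5)*(2*a))))*1) -> ((7*((x+4)+(y*b)))*(2*((5+5)*(2*a))))
Step 3: at RRL: (5+5) -> 10; overall: ((7*((x+4)+(y*b)))*(2*((5+5)*(2*a)))) -> ((7*((x+4)+(y*b)))*(2*(10*(2*a))))
Fixed point: ((7*((x+4)+(y*b)))*(2*(10*(2*a))))

Answer: ((7*((x+4)+(y*b)))*(2*(10*(2*a))))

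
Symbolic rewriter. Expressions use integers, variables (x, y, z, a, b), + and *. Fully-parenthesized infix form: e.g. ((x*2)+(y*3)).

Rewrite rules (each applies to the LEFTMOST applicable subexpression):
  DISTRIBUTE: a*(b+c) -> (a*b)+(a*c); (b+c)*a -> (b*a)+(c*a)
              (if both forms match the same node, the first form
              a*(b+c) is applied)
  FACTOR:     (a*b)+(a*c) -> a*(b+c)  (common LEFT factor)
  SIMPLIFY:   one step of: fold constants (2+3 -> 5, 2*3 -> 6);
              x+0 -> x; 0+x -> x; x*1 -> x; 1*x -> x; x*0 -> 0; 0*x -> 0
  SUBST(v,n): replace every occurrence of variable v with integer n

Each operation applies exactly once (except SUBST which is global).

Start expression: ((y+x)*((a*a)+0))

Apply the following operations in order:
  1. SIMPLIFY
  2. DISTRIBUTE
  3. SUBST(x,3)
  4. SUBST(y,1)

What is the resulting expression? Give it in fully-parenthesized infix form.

Start: ((y+x)*((a*a)+0))
Apply SIMPLIFY at R (target: ((a*a)+0)): ((y+x)*((a*a)+0)) -> ((y+x)*(a*a))
Apply DISTRIBUTE at root (target: ((y+x)*(a*a))): ((y+x)*(a*a)) -> ((y*(a*a))+(x*(a*a)))
Apply SUBST(x,3): ((y*(a*a))+(x*(a*a))) -> ((y*(a*a))+(3*(a*a)))
Apply SUBST(y,1): ((y*(a*a))+(3*(a*a))) -> ((1*(a*a))+(3*(a*a)))

Answer: ((1*(a*a))+(3*(a*a)))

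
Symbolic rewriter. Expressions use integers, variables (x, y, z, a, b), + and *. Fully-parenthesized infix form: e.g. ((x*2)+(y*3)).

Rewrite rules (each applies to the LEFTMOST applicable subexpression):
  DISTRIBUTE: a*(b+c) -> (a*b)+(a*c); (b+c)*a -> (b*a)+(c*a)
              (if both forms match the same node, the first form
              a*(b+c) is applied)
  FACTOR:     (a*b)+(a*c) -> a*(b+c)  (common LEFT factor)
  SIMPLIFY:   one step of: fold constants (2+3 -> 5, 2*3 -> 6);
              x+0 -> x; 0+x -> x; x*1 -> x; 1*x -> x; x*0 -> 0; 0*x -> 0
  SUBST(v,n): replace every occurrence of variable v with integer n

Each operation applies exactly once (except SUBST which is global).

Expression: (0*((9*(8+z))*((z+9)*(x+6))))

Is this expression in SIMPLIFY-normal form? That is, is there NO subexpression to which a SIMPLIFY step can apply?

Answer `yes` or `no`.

Expression: (0*((9*(8+z))*((z+9)*(x+6))))
Scanning for simplifiable subexpressions (pre-order)...
  at root: (0*((9*(8+z))*((z+9)*(x+6)))) (SIMPLIFIABLE)
  at R: ((9*(8+z))*((z+9)*(x+6))) (not simplifiable)
  at RL: (9*(8+z)) (not simplifiable)
  at RLR: (8+z) (not simplifiable)
  at RR: ((z+9)*(x+6)) (not simplifiable)
  at RRL: (z+9) (not simplifiable)
  at RRR: (x+6) (not simplifiable)
Found simplifiable subexpr at path root: (0*((9*(8+z))*((z+9)*(x+6))))
One SIMPLIFY step would give: 0
-> NOT in normal form.

Answer: no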